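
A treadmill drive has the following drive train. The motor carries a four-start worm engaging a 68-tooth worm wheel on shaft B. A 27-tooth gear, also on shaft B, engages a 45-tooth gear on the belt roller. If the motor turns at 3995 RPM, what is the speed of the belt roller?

Worm: ratio = 68/4 = 17, so shaft B turns at 3995 / 17 = 235 RPM.
Gear mesh: ratio = 45/27 = 1.6667, so the belt roller turns at 235 / 1.6667 = 141 RPM.

141 RPM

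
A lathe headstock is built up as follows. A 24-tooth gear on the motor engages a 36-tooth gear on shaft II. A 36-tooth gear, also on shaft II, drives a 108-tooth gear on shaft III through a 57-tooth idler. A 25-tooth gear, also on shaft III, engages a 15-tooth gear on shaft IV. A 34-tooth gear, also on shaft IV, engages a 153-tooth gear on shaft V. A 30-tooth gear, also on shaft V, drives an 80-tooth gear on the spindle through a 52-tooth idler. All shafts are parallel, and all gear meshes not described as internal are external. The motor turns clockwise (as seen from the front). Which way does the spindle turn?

counterclockwise

the motor → shaft II: external mesh, 1 reversal → CCW.
shaft II → shaft III: driver → idler → driven is 2 external meshes, 2 reversals → CCW.
shaft III → shaft IV: external mesh, 1 reversal → CW.
shaft IV → shaft V: external mesh, 1 reversal → CCW.
shaft V → the spindle: driver → idler → driven is 2 external meshes, 2 reversals → CCW.
7 reversals in total — an odd number — so the spindle turns opposite to the motor.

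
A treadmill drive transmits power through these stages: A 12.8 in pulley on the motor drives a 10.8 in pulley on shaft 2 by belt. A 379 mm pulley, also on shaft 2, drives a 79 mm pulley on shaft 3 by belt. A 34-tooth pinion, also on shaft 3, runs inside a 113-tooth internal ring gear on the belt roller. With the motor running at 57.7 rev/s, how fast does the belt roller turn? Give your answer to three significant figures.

belt 10.8/12.8 = 0.84375 → 57.7/0.84375 = 68.385 rev/s
belt 79/379 = 0.20844 → 68.385/0.20844 = 328.08 rev/s
internal gear 113/34 = 3.3235 → 328.08/3.3235 = 98.713 rev/s

98.7 rev/s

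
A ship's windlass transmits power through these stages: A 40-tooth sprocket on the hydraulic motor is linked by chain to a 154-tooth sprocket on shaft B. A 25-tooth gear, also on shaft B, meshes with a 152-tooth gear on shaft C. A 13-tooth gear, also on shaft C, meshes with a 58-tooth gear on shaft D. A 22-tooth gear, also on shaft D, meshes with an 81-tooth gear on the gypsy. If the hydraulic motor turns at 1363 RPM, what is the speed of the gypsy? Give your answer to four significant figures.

the hydraulic motor → shaft B (chain, 154/40): 1363 ÷ 3.85 = 354.03 RPM
shaft B → shaft C (gear mesh, 152/25): 354.03 ÷ 6.08 = 58.228 RPM
shaft C → shaft D (gear mesh, 58/13): 58.228 ÷ 4.4615 = 13.051 RPM
shaft D → the gypsy (gear mesh, 81/22): 13.051 ÷ 3.6818 = 3.5447 RPM

3.545 RPM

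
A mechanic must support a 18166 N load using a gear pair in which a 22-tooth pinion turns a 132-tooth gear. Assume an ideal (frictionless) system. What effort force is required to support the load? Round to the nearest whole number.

3028 N

Gear pair MA = 132/22 = 6.
Effort = load / MA = 18166 / 6 = 3027.7 N.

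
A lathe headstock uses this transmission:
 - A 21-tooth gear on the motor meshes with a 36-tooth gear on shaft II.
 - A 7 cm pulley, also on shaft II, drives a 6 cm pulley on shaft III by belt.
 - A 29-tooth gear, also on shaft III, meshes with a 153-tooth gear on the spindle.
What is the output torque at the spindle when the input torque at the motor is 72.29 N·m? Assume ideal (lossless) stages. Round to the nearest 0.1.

gear mesh 36/21 = 1.7143 → τ = 72.29·1.7143 = 123.93 N·m
belt 6/7 = 0.85714 → τ = 123.93·0.85714 = 106.22 N·m
gear mesh 153/29 = 5.2759 → τ = 106.22·5.2759 = 560.41 N·m

560.4 N·m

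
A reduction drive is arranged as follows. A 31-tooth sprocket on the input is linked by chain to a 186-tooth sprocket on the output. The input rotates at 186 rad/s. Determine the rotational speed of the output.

31 rad/s

the input → the output (chain, 186/31): 186 ÷ 6 = 31 rad/s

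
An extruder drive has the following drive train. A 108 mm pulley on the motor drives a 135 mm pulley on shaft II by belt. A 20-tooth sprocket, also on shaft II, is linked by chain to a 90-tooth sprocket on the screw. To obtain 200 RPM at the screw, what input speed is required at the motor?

Overall ratio R = 1.25 × 4.5 = 5.625.
Required input speed = output speed × R = 200 × 5.625 = 1125 RPM.

1125 RPM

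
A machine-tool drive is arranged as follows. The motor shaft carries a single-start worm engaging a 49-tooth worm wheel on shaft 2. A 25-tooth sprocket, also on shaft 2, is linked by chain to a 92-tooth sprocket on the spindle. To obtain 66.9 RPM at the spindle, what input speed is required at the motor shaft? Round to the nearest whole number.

Overall ratio R = 49 × 3.68 = 180.32.
Required input speed = output speed × R = 66.9 × 180.32 = 12063 RPM.

12063 RPM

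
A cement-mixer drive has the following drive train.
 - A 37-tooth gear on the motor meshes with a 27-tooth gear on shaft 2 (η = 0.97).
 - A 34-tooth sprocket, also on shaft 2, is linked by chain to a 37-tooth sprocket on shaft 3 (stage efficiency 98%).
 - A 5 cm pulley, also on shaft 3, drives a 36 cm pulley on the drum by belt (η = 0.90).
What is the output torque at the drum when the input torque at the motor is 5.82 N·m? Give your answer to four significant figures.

28.47 N·m

Gear mesh: ratio = 27/37 = 0.72973; torque at shaft 2 = 5.82 × 0.72973 × 0.97 = 4.1196 N·m.
Chain: ratio = 37/34 = 1.0882; torque at shaft 3 = 4.1196 × 1.0882 × 0.98 = 4.3934 N·m.
Belt: ratio = 36/5 = 7.2; torque at the drum = 4.3934 × 7.2 × 0.90 = 28.47 N·m.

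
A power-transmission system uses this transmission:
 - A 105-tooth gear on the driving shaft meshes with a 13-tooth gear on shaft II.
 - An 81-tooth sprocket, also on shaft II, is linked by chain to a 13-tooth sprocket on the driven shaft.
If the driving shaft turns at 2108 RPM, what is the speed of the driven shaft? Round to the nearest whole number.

106086 RPM

Gear mesh: ratio = 13/105 = 0.12381, so shaft II turns at 2108 / 0.12381 = 17026 RPM.
Chain: ratio = 13/81 = 0.16049, so the driven shaft turns at 17026 / 0.16049 = 1.0609e+05 RPM.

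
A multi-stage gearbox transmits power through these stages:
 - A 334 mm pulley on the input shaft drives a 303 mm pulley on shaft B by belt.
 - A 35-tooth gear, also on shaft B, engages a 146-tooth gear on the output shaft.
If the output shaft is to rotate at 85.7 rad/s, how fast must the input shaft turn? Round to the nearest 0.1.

Overall ratio R = 0.90719 × 4.1714 = 3.7843.
Required input speed = output speed × R = 85.7 × 3.7843 = 324.31 rad/s.

324.3 rad/s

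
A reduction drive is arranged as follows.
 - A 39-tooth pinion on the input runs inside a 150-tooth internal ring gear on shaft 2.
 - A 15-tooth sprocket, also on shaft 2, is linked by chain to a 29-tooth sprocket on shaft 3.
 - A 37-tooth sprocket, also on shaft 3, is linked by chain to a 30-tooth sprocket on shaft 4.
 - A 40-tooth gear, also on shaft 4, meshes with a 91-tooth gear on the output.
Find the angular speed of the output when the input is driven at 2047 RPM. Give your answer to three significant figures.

the input → shaft 2 (internal gear, 150/39): 2047 ÷ 3.8462 = 532.22 RPM
shaft 2 → shaft 3 (chain, 29/15): 532.22 ÷ 1.9333 = 275.29 RPM
shaft 3 → shaft 4 (chain, 30/37): 275.29 ÷ 0.81081 = 339.52 RPM
shaft 4 → the output (gear mesh, 91/40): 339.52 ÷ 2.275 = 149.24 RPM

149 RPM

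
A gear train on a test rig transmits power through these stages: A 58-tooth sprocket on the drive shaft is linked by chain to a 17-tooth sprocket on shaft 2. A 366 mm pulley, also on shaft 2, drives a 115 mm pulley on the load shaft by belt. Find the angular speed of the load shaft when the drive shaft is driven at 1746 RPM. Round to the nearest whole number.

18959 RPM

the drive shaft → shaft 2 (chain, 17/58): 1746 ÷ 0.2931 = 5956.9 RPM
shaft 2 → the load shaft (belt, 115/366): 5956.9 ÷ 0.31421 = 18959 RPM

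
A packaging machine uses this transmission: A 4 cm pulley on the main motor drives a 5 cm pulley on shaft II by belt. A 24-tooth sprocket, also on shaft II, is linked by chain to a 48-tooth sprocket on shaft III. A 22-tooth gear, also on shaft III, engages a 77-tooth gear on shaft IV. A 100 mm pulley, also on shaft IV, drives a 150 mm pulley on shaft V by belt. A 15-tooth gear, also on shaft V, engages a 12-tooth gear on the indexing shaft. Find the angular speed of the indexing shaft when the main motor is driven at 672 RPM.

the main motor → shaft II (belt, 5/4): 672 ÷ 1.25 = 537.6 RPM
shaft II → shaft III (chain, 48/24): 537.6 ÷ 2 = 268.8 RPM
shaft III → shaft IV (gear mesh, 77/22): 268.8 ÷ 3.5 = 76.8 RPM
shaft IV → shaft V (belt, 150/100): 76.8 ÷ 1.5 = 51.2 RPM
shaft V → the indexing shaft (gear mesh, 12/15): 51.2 ÷ 0.8 = 64 RPM

64 RPM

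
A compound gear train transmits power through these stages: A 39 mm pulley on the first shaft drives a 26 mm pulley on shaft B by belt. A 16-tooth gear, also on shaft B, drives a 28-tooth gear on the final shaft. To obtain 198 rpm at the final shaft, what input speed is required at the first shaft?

231 rpm

Overall ratio R = 0.66667 × 1.75 = 1.1667.
Required input speed = output speed × R = 198 × 1.1667 = 231 rpm.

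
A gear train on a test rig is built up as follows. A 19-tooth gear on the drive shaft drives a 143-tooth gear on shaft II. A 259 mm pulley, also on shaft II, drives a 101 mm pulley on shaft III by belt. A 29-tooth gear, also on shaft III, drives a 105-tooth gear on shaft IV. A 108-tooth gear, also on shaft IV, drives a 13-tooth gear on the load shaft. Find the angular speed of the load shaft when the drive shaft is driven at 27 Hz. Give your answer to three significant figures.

21.1 Hz

the drive shaft → shaft II (gear mesh, 143/19): 27 ÷ 7.5263 = 3.5874 Hz
shaft II → shaft III (belt, 101/259): 3.5874 ÷ 0.38996 = 9.1994 Hz
shaft III → shaft IV (gear mesh, 105/29): 9.1994 ÷ 3.6207 = 2.5408 Hz
shaft IV → the load shaft (gear mesh, 13/108): 2.5408 ÷ 0.12037 = 21.108 Hz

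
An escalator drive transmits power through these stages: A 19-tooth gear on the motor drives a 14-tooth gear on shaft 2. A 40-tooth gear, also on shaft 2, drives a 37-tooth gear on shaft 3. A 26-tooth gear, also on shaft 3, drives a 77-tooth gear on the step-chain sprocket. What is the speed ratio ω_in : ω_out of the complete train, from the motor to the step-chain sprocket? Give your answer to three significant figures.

Each stage contributes driven/driver: gear mesh 14/19 = 0.73684, gear mesh 37/40 = 0.925, gear mesh 77/26 = 2.9615.
Overall: 0.73684 × 0.925 × 2.9615 = 2.0185.

2.02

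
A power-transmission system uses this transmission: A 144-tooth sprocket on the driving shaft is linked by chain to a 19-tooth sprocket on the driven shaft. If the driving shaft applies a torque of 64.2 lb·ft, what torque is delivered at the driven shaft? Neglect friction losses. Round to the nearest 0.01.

8.47 lb·ft

After the chain (19/144): 64.2 × 0.13194 = 8.4708 lb·ft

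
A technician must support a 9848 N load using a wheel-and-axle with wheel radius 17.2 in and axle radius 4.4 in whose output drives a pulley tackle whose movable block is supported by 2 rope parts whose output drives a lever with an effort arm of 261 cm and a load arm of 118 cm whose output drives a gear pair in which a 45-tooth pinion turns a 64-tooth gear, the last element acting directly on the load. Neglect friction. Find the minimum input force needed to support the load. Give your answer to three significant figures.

Wheel-and-axle MA = R/r = 17.2/4.4 = 3.9091.
Block-and-tackle MA = number of supporting rope parts = 2.
Lever MA = effort arm / load arm = 261/118 = 2.2119.
Gear pair MA = 64/45 = 1.4222.
Combined ideal MA = 3.9091 × 2 × 2.2119 × 1.4222 = 24.594.
Effort = load / MA = 9848 / 24.594 = 400.42 N.

400 N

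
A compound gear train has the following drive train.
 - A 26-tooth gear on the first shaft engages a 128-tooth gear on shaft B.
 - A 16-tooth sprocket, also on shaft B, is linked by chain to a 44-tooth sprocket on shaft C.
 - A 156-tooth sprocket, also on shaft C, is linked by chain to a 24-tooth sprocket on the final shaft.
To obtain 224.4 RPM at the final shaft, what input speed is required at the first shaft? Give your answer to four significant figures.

467.4 RPM

Overall ratio R = 4.9231 × 2.75 × 0.15385 = 2.0828.
Required input speed = output speed × R = 224.4 × 2.0828 = 467.39 RPM.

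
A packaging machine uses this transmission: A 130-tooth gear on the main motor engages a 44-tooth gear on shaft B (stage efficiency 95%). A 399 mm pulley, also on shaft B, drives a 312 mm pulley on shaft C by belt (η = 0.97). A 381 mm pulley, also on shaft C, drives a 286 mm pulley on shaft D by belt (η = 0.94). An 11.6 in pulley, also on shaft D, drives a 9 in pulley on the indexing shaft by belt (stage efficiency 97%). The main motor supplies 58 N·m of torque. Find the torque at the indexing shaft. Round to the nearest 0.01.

Gear mesh: ratio = 44/130 = 0.33846; torque at shaft B = 58 × 0.33846 × 0.95 = 18.649 N·m.
Belt: ratio = 312/399 = 0.78195; torque at shaft C = 18.649 × 0.78195 × 0.97 = 14.145 N·m.
Belt: ratio = 286/381 = 0.75066; torque at shaft D = 14.145 × 0.75066 × 0.94 = 9.9812 N·m.
Belt: ratio = 9/11.6 = 0.77586; torque at the indexing shaft = 9.9812 × 0.77586 × 0.97 = 7.5117 N·m.

7.51 N·m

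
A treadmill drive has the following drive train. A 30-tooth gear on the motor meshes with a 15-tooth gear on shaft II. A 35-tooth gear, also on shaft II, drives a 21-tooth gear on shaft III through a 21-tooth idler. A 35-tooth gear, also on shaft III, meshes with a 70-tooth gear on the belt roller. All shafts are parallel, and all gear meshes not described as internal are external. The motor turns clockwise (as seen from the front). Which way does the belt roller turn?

clockwise

the motor → shaft II: external mesh, 1 reversal → CCW.
shaft II → shaft III: driver → idler → driven is 2 external meshes, 2 reversals → CCW.
shaft III → the belt roller: external mesh, 1 reversal → CW.
4 reversals in total — an even number — so the belt roller turns the same way as the motor.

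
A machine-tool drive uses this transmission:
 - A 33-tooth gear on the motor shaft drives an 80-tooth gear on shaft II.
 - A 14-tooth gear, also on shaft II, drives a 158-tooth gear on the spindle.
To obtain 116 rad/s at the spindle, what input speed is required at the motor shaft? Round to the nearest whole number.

Overall ratio R = 2.4242 × 11.286 = 27.359.
Required input speed = output speed × R = 116 × 27.359 = 3173.7 rad/s.

3174 rad/s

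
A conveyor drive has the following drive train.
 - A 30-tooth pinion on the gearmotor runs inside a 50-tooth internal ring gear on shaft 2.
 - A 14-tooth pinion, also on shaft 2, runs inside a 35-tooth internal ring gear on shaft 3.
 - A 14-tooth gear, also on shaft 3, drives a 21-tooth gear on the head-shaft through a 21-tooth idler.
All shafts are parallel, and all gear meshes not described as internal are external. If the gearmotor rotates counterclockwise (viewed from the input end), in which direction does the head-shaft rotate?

the gearmotor → shaft 2: internal mesh, same direction → CCW.
shaft 2 → shaft 3: internal mesh, same direction → CCW.
shaft 3 → the head-shaft: driver → idler → driven is 2 external meshes, 2 reversals → CCW.
2 reversals in total — an even number — so the head-shaft turns the same way as the gearmotor.

counterclockwise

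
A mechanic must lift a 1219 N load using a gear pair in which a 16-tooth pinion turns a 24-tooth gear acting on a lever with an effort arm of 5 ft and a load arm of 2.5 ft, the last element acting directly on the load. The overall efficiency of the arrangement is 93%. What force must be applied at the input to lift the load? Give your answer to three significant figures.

437 N

Gear pair MA = 24/16 = 1.5.
Lever MA = effort arm / load arm = 5/2.5 = 2.
Combined ideal MA = 1.5 × 2 = 3.
Actual MA = 3 × 0.93 = 2.79.
Effort = load / actual MA = 1219 / 2.79 = 436.92 N.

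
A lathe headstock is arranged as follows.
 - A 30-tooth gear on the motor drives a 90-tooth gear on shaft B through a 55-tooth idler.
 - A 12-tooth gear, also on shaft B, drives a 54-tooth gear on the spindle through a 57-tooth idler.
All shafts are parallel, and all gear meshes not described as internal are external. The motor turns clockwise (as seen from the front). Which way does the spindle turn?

the motor → shaft B: driver → idler → driven is 2 external meshes, 2 reversals → CW.
shaft B → the spindle: driver → idler → driven is 2 external meshes, 2 reversals → CW.
4 reversals in total — an even number — so the spindle turns the same way as the motor.

clockwise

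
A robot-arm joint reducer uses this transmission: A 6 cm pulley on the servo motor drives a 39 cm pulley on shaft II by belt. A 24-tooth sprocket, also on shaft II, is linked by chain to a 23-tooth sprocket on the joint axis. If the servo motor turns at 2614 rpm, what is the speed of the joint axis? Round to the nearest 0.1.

Belt: ratio = 39/6 = 6.5, so shaft II turns at 2614 / 6.5 = 402.15 rpm.
Chain: ratio = 23/24 = 0.95833, so the joint axis turns at 402.15 / 0.95833 = 419.64 rpm.

419.6 rpm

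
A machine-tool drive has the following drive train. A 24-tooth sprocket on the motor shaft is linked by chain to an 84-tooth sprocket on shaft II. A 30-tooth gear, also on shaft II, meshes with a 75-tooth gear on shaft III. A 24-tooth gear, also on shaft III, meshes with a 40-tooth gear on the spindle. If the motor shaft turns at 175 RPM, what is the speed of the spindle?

12 RPM

chain 84/24 = 3.5 → 175/3.5 = 50 RPM
gear mesh 75/30 = 2.5 → 50/2.5 = 20 RPM
gear mesh 40/24 = 1.6667 → 20/1.6667 = 12 RPM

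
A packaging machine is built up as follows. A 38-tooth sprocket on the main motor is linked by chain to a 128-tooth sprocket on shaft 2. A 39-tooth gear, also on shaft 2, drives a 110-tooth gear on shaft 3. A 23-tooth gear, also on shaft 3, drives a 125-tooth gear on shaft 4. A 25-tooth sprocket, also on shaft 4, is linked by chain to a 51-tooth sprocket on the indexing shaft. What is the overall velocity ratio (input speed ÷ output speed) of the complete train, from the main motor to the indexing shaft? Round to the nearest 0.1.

105.3

Each stage contributes driven/driver: chain 128/38 = 3.3684, gear mesh 110/39 = 2.8205, gear mesh 125/23 = 5.4348, chain 51/25 = 2.04.
Overall: 3.3684 × 2.8205 × 5.4348 × 2.04 = 105.33.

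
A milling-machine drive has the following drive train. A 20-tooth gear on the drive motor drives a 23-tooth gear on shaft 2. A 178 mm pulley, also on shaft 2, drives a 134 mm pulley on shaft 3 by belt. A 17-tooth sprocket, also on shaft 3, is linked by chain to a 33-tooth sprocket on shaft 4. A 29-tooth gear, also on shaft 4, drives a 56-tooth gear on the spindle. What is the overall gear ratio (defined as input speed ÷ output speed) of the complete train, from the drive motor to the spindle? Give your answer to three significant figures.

3.25

Each stage contributes driven/driver: gear mesh 23/20 = 1.15, belt 134/178 = 0.75281, chain 33/17 = 1.9412, gear mesh 56/29 = 1.931.
Overall: 1.15 × 0.75281 × 1.9412 × 1.931 = 3.2452.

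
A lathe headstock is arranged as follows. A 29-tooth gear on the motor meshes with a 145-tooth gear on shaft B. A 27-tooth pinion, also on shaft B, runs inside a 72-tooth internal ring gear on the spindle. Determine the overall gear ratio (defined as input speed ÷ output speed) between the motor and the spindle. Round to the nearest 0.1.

13.3

Each stage contributes driven/driver: gear mesh 145/29 = 5, internal gear 72/27 = 2.6667.
Overall: 5 × 2.6667 = 13.333.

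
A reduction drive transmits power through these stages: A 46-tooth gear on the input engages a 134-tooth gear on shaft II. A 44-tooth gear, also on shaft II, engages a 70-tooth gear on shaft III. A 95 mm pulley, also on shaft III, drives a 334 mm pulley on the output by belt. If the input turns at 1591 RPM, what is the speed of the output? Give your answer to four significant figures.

the input → shaft II (gear mesh, 134/46): 1591 ÷ 2.913 = 546.16 RPM
shaft II → shaft III (gear mesh, 70/44): 546.16 ÷ 1.5909 = 343.3 RPM
shaft III → the output (belt, 334/95): 343.3 ÷ 3.5158 = 97.646 RPM

97.65 RPM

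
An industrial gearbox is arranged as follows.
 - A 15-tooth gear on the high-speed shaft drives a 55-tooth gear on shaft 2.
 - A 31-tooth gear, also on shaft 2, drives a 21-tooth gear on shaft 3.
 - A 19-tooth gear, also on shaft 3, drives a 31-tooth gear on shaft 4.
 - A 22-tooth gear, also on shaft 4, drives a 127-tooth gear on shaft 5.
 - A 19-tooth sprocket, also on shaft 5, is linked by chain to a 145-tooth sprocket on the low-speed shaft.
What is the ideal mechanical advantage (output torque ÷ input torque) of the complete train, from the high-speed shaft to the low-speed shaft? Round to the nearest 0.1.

178.5

Each stage contributes driven/driver: gear mesh 55/15 = 3.6667, gear mesh 21/31 = 0.67742, gear mesh 31/19 = 1.6316, gear mesh 127/22 = 5.7727, chain 145/19 = 7.6316.
Overall: 3.6667 × 0.67742 × 1.6316 × 5.7727 × 7.6316 = 178.54.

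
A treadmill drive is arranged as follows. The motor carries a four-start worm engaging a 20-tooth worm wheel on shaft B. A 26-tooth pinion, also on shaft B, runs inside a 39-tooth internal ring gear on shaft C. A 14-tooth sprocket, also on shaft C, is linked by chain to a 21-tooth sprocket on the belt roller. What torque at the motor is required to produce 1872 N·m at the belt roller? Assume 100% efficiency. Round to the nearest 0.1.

Overall ratio R = 5 × 1.5 × 1.5 = 11.25.
Input torque = output torque / R = 1872 / 11.25 = 166.4 N·m.

166.4 N·m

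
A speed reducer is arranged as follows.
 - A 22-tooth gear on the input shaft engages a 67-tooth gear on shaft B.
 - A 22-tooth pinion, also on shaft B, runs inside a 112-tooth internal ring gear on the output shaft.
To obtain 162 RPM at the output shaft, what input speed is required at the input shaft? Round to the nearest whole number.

Overall ratio R = 3.0455 × 5.0909 = 15.504.
Required input speed = output speed × R = 162 × 15.504 = 2511.7 RPM.

2512 RPM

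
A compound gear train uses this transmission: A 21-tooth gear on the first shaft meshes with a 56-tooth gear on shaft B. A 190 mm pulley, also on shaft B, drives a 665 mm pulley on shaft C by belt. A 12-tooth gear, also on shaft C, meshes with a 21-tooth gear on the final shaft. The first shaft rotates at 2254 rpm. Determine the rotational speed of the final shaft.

138 rpm

Gear mesh: ratio = 56/21 = 2.6667, so shaft B turns at 2254 / 2.6667 = 845.25 rpm.
Belt: ratio = 665/190 = 3.5, so shaft C turns at 845.25 / 3.5 = 241.5 rpm.
Gear mesh: ratio = 21/12 = 1.75, so the final shaft turns at 241.5 / 1.75 = 138 rpm.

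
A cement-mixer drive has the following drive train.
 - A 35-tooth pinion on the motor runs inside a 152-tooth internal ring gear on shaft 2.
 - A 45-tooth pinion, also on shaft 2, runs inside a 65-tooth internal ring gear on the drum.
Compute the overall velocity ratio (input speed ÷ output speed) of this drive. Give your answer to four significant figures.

Each stage contributes driven/driver: internal gear 152/35 = 4.3429, internal gear 65/45 = 1.4444.
Overall: 4.3429 × 1.4444 = 6.273.

6.273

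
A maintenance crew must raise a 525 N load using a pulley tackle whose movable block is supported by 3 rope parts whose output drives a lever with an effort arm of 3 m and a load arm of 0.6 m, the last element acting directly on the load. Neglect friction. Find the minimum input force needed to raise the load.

35 N

Block-and-tackle MA = number of supporting rope parts = 3.
Lever MA = effort arm / load arm = 3/0.6 = 5.
Combined ideal MA = 3 × 5 = 15.
Effort = load / MA = 525 / 15 = 35 N.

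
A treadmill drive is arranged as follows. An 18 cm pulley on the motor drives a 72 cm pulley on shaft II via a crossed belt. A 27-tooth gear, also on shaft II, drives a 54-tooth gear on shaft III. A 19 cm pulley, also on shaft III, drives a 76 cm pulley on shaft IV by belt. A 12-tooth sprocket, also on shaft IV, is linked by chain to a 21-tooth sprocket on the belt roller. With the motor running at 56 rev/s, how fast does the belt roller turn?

the motor → shaft II (belt, 72/18): 56 ÷ 4 = 14 rev/s
shaft II → shaft III (gear mesh, 54/27): 14 ÷ 2 = 7 rev/s
shaft III → shaft IV (belt, 76/19): 7 ÷ 4 = 1.75 rev/s
shaft IV → the belt roller (chain, 21/12): 1.75 ÷ 1.75 = 1 rev/s

1 rev/s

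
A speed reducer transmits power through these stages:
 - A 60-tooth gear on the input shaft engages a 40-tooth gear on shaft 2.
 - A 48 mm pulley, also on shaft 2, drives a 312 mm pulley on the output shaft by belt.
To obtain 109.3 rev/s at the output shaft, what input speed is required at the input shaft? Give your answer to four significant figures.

Overall ratio R = 0.66667 × 6.5 = 4.3333.
Required input speed = output speed × R = 109.3 × 4.3333 = 473.63 rev/s.

473.6 rev/s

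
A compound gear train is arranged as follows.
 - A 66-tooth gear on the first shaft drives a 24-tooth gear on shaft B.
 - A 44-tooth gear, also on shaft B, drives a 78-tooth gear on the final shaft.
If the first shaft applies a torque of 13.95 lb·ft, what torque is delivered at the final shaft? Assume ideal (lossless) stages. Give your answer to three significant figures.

8.99 lb·ft

Gear mesh: ratio = 24/66 = 0.36364; torque at shaft B = 13.95 × 0.36364 = 5.0727 lb·ft.
Gear mesh: ratio = 78/44 = 1.7727; torque at the final shaft = 5.0727 × 1.7727 = 8.9926 lb·ft.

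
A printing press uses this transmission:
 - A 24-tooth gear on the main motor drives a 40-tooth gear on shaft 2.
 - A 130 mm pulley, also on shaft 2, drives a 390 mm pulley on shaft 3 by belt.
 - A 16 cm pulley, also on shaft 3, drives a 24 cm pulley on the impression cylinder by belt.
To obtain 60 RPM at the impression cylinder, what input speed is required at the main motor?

450 RPM

Overall ratio R = 1.6667 × 3 × 1.5 = 7.5.
Required input speed = output speed × R = 60 × 7.5 = 450 RPM.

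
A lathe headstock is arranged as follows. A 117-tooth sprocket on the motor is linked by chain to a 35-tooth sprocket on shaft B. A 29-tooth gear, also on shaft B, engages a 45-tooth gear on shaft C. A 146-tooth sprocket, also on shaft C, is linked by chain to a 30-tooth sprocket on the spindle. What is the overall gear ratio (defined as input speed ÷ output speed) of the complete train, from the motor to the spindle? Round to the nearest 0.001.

0.095

Each stage contributes driven/driver: chain 35/117 = 0.29915, gear mesh 45/29 = 1.5517, chain 30/146 = 0.20548.
Overall: 0.29915 × 1.5517 × 0.20548 = 0.095382.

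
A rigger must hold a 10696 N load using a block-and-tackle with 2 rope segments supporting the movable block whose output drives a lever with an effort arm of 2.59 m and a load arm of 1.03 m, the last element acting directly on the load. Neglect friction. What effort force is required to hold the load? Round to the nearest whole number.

2127 N

Block-and-tackle MA = number of supporting rope parts = 2.
Lever MA = effort arm / load arm = 2.59/1.03 = 2.5146.
Combined ideal MA = 2 × 2.5146 = 5.0291.
Effort = load / MA = 10696 / 5.0291 = 2126.8 N.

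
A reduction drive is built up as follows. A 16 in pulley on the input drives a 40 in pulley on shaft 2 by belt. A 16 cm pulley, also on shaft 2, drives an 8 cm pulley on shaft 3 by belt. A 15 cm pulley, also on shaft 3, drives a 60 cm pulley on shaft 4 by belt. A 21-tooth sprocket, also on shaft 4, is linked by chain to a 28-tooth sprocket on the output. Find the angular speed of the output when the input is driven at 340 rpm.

51 rpm

belt 40/16 = 2.5 → 340/2.5 = 136 rpm
belt 8/16 = 0.5 → 136/0.5 = 272 rpm
belt 60/15 = 4 → 272/4 = 68 rpm
chain 28/21 = 1.3333 → 68/1.3333 = 51 rpm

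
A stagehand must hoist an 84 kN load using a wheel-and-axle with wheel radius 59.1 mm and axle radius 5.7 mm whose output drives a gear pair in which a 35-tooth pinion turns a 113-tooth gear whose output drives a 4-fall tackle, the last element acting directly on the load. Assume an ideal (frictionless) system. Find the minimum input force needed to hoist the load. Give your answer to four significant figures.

Wheel-and-axle MA = R/r = 59.1/5.7 = 10.368.
Gear pair MA = 113/35 = 3.2286.
Block-and-tackle MA = number of supporting rope parts = 4.
Combined ideal MA = 10.368 × 3.2286 × 4 = 133.9.
Effort = load / MA = 84 / 133.9 = 0.62733 kN.

0.6273 kN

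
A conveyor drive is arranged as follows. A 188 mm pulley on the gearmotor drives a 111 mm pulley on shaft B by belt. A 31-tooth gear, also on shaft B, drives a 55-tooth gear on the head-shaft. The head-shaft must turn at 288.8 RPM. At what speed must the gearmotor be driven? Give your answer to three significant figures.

303 RPM

Overall ratio R = 0.59043 × 1.7742 = 1.0475.
Required input speed = output speed × R = 288.8 × 1.0475 = 302.53 RPM.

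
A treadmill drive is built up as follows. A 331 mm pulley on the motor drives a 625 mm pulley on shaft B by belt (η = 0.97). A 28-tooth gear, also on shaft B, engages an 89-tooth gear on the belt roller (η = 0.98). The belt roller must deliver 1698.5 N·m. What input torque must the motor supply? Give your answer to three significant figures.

298 N·m

Overall ratio R = 1.8882 × 3.1786 = 6.0018; overall efficiency η = 0.97 × 0.98 = 0.9506.
Input torque = output torque / (R × η) = 1698.5 / (6.0018 × 0.9506) = 297.7 N·m.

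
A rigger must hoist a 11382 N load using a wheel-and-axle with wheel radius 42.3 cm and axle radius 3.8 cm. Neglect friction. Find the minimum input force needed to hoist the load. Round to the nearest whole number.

Wheel-and-axle MA = R/r = 42.3/3.8 = 11.132.
Effort = load / MA = 11382 / 11.132 = 1022.5 N.

1022 N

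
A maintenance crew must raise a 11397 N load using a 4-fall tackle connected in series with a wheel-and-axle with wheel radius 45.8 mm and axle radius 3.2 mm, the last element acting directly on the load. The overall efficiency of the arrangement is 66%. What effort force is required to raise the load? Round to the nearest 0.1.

301.6 N

Block-and-tackle MA = number of supporting rope parts = 4.
Wheel-and-axle MA = R/r = 45.8/3.2 = 14.312.
Combined ideal MA = 4 × 14.312 = 57.25.
Actual MA = 57.25 × 0.66 = 37.785.
Effort = load / actual MA = 11397 / 37.785 = 301.63 N.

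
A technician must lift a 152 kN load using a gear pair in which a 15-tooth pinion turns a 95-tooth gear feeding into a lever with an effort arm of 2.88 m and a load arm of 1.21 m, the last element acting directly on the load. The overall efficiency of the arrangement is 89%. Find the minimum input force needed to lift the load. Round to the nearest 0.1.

Gear pair MA = 95/15 = 6.3333.
Lever MA = effort arm / load arm = 2.88/1.21 = 2.3802.
Combined ideal MA = 6.3333 × 2.3802 = 15.074.
Actual MA = 15.074 × 0.89 = 13.416.
Effort = load / actual MA = 152 / 13.416 = 11.33 kN.

11.3 kN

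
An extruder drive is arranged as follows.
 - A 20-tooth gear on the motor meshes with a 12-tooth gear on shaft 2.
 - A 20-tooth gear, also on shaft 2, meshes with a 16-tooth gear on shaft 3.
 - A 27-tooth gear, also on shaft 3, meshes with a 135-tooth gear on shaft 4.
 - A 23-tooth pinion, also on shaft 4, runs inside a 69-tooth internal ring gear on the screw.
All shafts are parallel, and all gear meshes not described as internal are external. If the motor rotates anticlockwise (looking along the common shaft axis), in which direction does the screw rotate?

clockwise

the motor → shaft 2: external mesh, 1 reversal → CW.
shaft 2 → shaft 3: external mesh, 1 reversal → CCW.
shaft 3 → shaft 4: external mesh, 1 reversal → CW.
shaft 4 → the screw: internal mesh, same direction → CW.
3 reversals in total — an odd number — so the screw turns opposite to the motor.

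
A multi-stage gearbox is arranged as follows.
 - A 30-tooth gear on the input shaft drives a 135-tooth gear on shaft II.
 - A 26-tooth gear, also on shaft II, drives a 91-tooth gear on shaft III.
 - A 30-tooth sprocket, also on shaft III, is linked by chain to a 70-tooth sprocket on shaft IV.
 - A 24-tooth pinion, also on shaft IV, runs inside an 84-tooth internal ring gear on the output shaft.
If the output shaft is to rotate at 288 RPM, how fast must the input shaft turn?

37044 RPM

Overall ratio R = 4.5 × 3.5 × 2.3333 × 3.5 = 128.62.
Required input speed = output speed × R = 288 × 128.62 = 37044 RPM.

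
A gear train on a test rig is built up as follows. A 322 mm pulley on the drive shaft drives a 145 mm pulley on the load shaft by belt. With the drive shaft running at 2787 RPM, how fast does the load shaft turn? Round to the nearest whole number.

belt 145/322 = 0.45031 → 2787/0.45031 = 6189.1 RPM

6189 RPM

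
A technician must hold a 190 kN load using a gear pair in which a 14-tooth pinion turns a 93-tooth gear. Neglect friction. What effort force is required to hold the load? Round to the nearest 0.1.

Gear pair MA = 93/14 = 6.6429.
Effort = load / MA = 190 / 6.6429 = 28.602 kN.

28.6 kN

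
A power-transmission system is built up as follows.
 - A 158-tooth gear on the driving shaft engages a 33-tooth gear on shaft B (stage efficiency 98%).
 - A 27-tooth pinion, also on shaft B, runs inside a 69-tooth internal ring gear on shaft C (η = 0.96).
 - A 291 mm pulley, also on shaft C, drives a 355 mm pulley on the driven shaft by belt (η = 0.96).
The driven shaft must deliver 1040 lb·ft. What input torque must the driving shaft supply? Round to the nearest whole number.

1768 lb·ft

Overall ratio R = 0.20886 × 2.5556 × 1.2199 = 0.65114; overall efficiency η = 0.98 × 0.96 × 0.96 = 0.9032.
Input torque = output torque / (R × η) = 1040 / (0.65114 × 0.9032) = 1768.4 lb·ft.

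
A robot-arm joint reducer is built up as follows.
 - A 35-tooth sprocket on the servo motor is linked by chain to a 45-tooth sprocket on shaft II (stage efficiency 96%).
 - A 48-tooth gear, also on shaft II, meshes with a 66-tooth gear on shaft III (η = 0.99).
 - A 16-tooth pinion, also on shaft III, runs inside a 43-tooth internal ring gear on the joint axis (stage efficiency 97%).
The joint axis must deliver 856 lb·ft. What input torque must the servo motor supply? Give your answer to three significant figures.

195 lb·ft

Overall ratio R = 1.2857 × 1.375 × 2.6875 = 4.7511; overall efficiency η = 0.96 × 0.99 × 0.97 = 0.9219.
Input torque = output torque / (R × η) = 856 / (4.7511 × 0.9219) = 195.43 lb·ft.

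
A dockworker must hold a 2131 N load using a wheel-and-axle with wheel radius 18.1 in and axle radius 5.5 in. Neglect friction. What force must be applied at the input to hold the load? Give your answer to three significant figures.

Wheel-and-axle MA = R/r = 18.1/5.5 = 3.2909.
Effort = load / MA = 2131 / 3.2909 = 647.54 N.

648 N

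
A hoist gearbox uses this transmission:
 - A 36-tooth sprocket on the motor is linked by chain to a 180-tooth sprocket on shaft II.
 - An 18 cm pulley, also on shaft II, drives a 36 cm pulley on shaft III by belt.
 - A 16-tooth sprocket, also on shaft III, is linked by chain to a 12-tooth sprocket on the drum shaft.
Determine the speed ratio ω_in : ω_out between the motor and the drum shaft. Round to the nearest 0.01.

7.50

Each stage contributes driven/driver: chain 180/36 = 5, belt 36/18 = 2, chain 12/16 = 0.75.
Overall: 5 × 2 × 0.75 = 7.5.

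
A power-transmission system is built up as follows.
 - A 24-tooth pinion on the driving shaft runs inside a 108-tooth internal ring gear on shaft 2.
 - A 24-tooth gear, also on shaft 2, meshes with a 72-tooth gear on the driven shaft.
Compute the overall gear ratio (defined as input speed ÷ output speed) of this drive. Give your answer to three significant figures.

13.5

Each stage contributes driven/driver: internal gear 108/24 = 4.5, gear mesh 72/24 = 3.
Overall: 4.5 × 3 = 13.5.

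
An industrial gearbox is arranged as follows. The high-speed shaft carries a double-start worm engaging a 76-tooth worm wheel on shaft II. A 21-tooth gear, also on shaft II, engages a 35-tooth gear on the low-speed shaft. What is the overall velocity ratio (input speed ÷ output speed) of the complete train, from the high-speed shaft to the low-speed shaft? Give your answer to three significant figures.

Each stage contributes driven/driver: worm 76/2 = 38, gear mesh 35/21 = 1.6667.
Overall: 38 × 1.6667 = 63.333.

63.3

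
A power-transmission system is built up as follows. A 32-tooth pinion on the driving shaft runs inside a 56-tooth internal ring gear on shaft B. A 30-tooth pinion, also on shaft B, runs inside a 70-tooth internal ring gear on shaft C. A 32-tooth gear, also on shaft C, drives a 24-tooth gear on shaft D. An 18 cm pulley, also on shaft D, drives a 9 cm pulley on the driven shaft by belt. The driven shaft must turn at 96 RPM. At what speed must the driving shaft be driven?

Overall ratio R = 1.75 × 2.3333 × 0.75 × 0.5 = 1.5312.
Required input speed = output speed × R = 96 × 1.5312 = 147 RPM.

147 RPM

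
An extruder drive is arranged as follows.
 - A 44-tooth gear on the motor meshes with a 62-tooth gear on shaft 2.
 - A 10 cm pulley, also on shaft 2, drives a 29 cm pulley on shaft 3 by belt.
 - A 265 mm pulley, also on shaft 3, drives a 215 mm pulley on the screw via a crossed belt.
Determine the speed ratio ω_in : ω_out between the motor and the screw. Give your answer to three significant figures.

3.32

Each stage contributes driven/driver: gear mesh 62/44 = 1.4091, belt 29/10 = 2.9, belt 215/265 = 0.81132.
Overall: 1.4091 × 2.9 × 0.81132 = 3.3154.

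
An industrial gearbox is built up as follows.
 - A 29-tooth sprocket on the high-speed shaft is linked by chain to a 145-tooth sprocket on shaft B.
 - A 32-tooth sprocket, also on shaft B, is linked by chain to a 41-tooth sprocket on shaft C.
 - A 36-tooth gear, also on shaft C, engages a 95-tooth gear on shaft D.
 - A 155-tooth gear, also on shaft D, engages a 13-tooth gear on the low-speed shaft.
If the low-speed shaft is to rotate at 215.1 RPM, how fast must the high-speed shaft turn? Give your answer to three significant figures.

305 RPM

Overall ratio R = 5 × 1.2812 × 2.6389 × 0.083871 = 1.4179.
Required input speed = output speed × R = 215.1 × 1.4179 = 304.98 RPM.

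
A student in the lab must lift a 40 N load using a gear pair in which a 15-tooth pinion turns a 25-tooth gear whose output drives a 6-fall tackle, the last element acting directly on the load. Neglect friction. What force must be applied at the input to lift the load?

Gear pair MA = 25/15 = 1.6667.
Block-and-tackle MA = number of supporting rope parts = 6.
Combined ideal MA = 1.6667 × 6 = 10.
Effort = load / MA = 40 / 10 = 4 N.

4 N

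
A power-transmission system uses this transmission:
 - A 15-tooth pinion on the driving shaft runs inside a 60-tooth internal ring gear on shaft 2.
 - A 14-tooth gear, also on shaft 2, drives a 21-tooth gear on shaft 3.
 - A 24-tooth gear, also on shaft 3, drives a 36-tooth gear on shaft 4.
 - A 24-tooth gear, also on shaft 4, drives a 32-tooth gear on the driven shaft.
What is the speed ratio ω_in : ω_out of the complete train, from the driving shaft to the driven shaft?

Each stage contributes driven/driver: internal gear 60/15 = 4, gear mesh 21/14 = 1.5, gear mesh 36/24 = 1.5, gear mesh 32/24 = 1.3333.
Overall: 4 × 1.5 × 1.5 × 1.3333 = 12.

12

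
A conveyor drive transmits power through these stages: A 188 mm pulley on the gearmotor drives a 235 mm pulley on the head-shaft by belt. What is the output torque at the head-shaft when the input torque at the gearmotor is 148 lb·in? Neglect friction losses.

Belt: ratio = 235/188 = 1.25; torque at the head-shaft = 148 × 1.25 = 185 lb·in.

185 lb·in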